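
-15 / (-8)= 15 / 8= 1.88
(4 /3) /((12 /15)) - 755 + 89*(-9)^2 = 19367 /3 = 6455.67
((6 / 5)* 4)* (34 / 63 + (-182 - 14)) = -98512 / 105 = -938.21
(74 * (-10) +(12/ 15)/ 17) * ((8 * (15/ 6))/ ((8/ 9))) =-283032/ 17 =-16648.94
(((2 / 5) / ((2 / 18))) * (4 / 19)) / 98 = 36 / 4655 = 0.01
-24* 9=-216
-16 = -16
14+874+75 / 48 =889.56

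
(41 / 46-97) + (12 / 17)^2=-1271045 / 13294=-95.61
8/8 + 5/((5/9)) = 10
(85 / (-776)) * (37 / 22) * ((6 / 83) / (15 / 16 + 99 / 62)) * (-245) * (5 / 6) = 119431375 / 111321177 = 1.07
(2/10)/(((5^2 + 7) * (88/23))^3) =12167/111652372480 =0.00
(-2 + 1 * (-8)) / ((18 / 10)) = -50 / 9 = -5.56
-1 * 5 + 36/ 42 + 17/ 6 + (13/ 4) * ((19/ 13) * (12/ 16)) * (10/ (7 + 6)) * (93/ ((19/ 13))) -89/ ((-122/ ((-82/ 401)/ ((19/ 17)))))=13502446381/ 78079512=172.93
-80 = -80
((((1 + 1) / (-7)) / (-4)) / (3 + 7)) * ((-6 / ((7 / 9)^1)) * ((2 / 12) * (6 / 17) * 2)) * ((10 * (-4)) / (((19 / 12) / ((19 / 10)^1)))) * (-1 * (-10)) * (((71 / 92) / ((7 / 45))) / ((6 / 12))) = 4140720 / 134113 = 30.87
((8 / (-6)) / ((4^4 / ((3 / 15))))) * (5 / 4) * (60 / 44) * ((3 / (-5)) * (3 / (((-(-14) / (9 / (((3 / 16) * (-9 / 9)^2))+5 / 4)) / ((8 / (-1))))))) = -1773 / 19712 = -0.09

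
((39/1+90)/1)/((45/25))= 215/3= 71.67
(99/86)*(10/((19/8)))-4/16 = 15023/3268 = 4.60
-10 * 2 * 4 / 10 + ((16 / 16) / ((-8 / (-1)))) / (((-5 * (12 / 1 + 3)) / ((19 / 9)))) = -43219 / 5400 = -8.00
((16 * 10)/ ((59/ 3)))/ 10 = 0.81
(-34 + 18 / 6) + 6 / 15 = -153 / 5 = -30.60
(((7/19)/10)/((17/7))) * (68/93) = 98/8835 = 0.01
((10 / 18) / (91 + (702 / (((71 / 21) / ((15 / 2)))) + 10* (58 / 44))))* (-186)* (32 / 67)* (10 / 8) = -9684400 / 260813781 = -0.04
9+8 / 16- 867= -1715 / 2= -857.50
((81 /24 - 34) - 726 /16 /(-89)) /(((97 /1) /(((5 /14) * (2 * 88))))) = -19.51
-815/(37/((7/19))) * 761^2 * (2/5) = -1321554122/703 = -1879877.84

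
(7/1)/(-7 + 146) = 7/139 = 0.05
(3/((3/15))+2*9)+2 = 35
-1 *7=-7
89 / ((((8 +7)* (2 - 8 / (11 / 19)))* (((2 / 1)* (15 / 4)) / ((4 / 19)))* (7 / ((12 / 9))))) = -15664 / 5835375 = -0.00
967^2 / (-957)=-935089 / 957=-977.10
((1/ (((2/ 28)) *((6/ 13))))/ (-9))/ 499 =-91/ 13473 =-0.01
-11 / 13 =-0.85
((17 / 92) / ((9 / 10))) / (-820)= -17 / 67896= -0.00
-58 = -58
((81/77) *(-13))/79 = -1053/6083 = -0.17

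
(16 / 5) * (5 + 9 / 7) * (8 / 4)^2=2816 / 35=80.46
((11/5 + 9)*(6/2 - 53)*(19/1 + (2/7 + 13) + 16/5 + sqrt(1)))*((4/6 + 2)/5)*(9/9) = -163456/15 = -10897.07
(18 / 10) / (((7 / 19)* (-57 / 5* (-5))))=3 / 35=0.09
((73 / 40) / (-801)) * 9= -73 / 3560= -0.02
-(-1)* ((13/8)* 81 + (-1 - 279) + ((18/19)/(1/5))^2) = -363707/2888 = -125.94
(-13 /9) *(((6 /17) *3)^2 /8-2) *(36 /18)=13975 /2601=5.37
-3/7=-0.43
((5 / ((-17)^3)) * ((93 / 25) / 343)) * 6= -558 / 8425795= -0.00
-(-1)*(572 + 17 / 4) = 2305 / 4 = 576.25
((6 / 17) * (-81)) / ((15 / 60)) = -1944 / 17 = -114.35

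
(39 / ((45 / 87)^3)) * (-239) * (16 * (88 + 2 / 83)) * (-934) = 8273357170142272 / 93375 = 88603557377.70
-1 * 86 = -86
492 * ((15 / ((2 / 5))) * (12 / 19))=221400 / 19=11652.63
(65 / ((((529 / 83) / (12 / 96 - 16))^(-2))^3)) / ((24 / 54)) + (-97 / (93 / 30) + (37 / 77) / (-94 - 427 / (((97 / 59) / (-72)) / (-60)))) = -10933731261522975214342409424238931679 / 356404612374710062818156791739260426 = -30.68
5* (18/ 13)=90/ 13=6.92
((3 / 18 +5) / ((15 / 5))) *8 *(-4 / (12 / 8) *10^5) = -99200000 / 27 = -3674074.07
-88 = -88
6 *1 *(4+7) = 66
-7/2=-3.50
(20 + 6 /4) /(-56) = -43 /112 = -0.38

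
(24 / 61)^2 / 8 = 72 / 3721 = 0.02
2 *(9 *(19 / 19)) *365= 6570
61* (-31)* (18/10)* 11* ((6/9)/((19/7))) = -873642/95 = -9196.23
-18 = -18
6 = 6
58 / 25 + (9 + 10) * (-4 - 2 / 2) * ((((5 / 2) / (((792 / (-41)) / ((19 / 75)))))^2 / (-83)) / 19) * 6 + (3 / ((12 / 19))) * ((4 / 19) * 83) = 666304181981 / 7809436800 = 85.32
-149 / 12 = -12.42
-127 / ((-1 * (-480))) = -127 / 480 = -0.26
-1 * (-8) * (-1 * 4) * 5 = -160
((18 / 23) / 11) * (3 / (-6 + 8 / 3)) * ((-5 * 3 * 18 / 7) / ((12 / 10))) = 3645 / 1771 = 2.06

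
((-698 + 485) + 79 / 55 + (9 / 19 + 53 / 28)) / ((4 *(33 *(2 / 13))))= -26524797 / 2574880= -10.30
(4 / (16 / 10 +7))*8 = 160 / 43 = 3.72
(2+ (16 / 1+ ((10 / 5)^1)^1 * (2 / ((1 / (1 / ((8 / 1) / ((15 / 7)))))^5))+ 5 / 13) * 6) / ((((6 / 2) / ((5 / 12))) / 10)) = 2244972377825 / 16108904448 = 139.36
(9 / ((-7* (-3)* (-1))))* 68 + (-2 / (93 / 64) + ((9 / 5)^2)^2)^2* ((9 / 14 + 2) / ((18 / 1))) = -14411732582627 / 851385937500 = -16.93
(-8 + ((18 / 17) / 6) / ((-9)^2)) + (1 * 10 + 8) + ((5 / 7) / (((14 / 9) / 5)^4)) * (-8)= -9256612501 / 15428826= -599.96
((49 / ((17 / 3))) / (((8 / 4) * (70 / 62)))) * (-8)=-2604 / 85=-30.64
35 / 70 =1 / 2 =0.50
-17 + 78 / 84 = -225 / 14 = -16.07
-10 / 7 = -1.43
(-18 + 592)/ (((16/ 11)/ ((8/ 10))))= 3157/ 10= 315.70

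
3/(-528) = -1/176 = -0.01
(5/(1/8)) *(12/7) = 480/7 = 68.57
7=7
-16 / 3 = -5.33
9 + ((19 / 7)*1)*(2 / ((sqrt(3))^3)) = 38*sqrt(3) / 63 + 9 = 10.04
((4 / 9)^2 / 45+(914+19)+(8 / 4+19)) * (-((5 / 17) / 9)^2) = -17386730 / 17065161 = -1.02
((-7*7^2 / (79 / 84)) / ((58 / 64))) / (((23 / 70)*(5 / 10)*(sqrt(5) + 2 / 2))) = 32269440 / 52693 - 32269440*sqrt(5) / 52693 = -756.97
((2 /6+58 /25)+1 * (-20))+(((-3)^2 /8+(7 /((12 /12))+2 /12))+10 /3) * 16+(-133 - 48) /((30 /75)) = -42577 /150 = -283.85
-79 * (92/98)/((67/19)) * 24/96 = -34523/6566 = -5.26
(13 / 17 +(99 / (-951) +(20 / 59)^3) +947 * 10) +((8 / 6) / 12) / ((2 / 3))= 62893414184291 / 6640724586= 9470.87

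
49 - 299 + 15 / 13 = -3235 / 13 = -248.85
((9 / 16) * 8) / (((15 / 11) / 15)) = 99 / 2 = 49.50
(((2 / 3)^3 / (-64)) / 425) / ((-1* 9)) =1 / 826200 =0.00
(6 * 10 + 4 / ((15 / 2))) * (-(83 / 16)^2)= -1563803 / 960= -1628.96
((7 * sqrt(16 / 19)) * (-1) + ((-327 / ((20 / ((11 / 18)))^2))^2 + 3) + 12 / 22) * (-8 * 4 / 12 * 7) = -522877648517 / 7698240000 + 1568 * sqrt(19) / 57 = 51.99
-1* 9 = -9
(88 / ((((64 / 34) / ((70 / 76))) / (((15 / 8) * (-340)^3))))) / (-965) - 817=12055348436 / 3667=3287523.43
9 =9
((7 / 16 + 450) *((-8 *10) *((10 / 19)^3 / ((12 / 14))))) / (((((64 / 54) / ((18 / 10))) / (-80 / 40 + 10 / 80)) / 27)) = 206872430625 / 438976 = 471261.37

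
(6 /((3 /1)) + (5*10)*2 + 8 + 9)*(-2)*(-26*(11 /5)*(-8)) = -544544 /5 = -108908.80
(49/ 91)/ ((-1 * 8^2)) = -0.01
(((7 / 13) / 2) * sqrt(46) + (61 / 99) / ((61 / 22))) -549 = -4939 / 9 + 7 * sqrt(46) / 26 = -546.95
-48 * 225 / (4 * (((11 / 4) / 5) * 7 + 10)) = -54000 / 277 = -194.95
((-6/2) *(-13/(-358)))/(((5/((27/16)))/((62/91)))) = -2511/100240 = -0.03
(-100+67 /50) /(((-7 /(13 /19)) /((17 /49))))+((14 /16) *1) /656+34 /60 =10038972401 /2565091200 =3.91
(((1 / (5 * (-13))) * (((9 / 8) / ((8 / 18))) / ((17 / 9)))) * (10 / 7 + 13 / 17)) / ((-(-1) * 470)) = -190269 / 1977684800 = -0.00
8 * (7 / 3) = 56 / 3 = 18.67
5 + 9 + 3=17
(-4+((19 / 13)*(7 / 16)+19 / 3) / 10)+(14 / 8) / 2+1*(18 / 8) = -1109 / 6240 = -0.18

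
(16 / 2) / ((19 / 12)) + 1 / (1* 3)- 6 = -0.61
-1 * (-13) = 13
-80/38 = -40/19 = -2.11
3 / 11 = 0.27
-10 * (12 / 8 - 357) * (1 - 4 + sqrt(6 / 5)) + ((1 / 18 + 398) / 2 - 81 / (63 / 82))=-2663993 / 252 + 711 * sqrt(30)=-6677.09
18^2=324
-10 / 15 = -2 / 3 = -0.67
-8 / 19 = -0.42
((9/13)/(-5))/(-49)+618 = 1968339/3185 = 618.00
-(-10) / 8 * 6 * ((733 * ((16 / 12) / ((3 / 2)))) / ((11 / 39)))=190580 / 11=17325.45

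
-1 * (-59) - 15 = 44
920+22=942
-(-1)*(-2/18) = -1/9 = -0.11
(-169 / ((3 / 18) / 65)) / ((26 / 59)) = -149565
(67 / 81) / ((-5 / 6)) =-134 / 135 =-0.99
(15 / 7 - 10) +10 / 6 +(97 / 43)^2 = -42781 / 38829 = -1.10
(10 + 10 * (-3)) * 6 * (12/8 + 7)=-1020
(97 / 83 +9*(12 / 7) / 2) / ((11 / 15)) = 77415 / 6391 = 12.11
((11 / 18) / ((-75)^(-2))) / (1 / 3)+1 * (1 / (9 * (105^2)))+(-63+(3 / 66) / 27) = 11187074861 / 1091475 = 10249.50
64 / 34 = 32 / 17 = 1.88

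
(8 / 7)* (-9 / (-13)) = 0.79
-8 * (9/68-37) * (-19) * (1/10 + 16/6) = -3953539/255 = -15504.07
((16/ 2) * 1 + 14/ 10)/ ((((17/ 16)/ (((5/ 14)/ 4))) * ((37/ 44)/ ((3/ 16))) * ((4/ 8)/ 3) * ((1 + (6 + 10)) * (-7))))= -4653/ 523957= -0.01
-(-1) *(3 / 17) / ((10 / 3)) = 9 / 170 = 0.05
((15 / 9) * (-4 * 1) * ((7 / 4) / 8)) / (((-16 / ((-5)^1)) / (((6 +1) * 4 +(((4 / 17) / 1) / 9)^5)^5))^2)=-2171850648846793490152112875356177764793635934384757658698851444835787780232184202922454683645100040054329556831545903552000 / 51486431911682675622006049712337503884022726642454232961756888718160841052959906882996181785938843568480865747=-42182970701335.07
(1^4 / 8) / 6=1 / 48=0.02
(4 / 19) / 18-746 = -745.99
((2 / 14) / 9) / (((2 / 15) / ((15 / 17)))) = 25 / 238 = 0.11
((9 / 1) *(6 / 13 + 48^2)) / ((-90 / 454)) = -6800466 / 65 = -104622.55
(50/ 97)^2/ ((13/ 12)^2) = 360000/ 1590121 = 0.23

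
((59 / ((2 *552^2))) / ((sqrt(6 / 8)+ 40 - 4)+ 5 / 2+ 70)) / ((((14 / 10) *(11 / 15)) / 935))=3886625 / 4782430848 - 125375 *sqrt(3) / 33477015936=0.00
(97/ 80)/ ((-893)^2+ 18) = 97/ 63797360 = 0.00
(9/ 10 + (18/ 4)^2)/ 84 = 141/ 560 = 0.25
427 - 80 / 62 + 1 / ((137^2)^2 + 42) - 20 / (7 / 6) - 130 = 21294695836164 / 76443762451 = 278.57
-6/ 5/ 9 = -2/ 15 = -0.13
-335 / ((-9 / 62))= 20770 / 9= 2307.78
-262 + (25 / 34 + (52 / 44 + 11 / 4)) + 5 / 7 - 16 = -1427431 / 5236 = -272.62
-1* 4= -4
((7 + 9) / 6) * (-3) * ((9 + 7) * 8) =-1024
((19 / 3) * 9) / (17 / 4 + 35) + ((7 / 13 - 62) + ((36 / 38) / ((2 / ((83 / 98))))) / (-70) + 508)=119174724033 / 266023940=447.98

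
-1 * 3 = -3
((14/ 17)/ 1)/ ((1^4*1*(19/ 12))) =168/ 323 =0.52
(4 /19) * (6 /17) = 24 /323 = 0.07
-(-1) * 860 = 860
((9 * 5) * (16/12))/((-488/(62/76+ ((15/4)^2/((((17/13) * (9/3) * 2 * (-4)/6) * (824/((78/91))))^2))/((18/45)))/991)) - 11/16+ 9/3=-276969879952537727/2852802769567744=-97.09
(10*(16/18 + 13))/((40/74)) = 4625/18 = 256.94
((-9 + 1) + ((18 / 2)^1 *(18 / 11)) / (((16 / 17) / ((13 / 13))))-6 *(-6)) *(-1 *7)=-26887 / 88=-305.53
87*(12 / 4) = 261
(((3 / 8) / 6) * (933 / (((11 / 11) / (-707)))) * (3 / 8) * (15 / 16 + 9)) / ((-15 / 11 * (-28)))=-164813517 / 40960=-4023.77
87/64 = 1.36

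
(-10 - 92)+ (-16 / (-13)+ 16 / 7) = -8962 / 91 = -98.48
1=1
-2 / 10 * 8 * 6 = -48 / 5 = -9.60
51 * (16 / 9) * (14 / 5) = 3808 / 15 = 253.87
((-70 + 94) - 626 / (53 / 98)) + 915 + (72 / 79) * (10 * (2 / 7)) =-6327973 / 29309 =-215.91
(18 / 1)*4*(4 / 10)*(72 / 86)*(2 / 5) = 10368 / 1075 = 9.64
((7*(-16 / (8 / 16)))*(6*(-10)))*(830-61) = 10335360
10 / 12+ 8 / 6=13 / 6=2.17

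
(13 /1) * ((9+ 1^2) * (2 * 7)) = 1820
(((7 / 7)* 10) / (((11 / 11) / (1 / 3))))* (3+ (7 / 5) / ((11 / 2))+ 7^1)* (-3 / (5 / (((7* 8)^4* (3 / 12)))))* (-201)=557438902272 / 55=10135252768.58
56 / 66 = 28 / 33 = 0.85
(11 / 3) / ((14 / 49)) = 77 / 6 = 12.83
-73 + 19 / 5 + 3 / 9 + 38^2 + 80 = 21827 / 15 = 1455.13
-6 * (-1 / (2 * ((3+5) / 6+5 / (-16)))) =144 / 49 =2.94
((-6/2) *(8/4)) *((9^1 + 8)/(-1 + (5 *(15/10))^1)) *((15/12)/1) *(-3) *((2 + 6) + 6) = 10710/13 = 823.85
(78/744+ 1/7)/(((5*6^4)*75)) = 43/84369600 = 0.00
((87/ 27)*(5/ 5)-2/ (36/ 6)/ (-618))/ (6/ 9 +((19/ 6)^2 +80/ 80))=11950/ 43363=0.28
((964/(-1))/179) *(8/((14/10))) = -38560/1253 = -30.77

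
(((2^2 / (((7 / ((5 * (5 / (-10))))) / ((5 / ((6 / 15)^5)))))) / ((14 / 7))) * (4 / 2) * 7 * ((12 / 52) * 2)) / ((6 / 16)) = -78125 / 13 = -6009.62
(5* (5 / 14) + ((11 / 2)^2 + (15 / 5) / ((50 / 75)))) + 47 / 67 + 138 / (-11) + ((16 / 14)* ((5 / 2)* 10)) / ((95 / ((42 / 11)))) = 10131481 / 392084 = 25.84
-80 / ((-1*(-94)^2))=20 / 2209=0.01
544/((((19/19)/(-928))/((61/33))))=-30794752/33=-933174.30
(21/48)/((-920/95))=-133/2944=-0.05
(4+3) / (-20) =-7 / 20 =-0.35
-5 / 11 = -0.45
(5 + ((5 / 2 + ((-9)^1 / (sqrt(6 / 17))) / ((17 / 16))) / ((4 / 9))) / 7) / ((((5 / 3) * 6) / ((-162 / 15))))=-351 / 56 + 1458 * sqrt(102) / 2975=-1.32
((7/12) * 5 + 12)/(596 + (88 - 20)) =179/7968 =0.02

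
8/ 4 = 2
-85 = -85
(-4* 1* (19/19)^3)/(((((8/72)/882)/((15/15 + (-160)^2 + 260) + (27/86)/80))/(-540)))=19066838213241/43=443414842168.40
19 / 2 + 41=101 / 2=50.50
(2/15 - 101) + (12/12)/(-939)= -157858/1565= -100.87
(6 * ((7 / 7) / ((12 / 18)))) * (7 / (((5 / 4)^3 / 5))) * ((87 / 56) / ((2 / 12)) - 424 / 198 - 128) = -5358608 / 275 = -19485.85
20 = 20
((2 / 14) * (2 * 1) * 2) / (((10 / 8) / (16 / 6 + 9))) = 16 / 3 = 5.33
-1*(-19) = 19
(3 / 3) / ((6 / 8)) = 4 / 3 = 1.33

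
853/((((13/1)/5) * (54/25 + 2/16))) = 853000/5941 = 143.58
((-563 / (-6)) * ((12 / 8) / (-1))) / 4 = -563 / 16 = -35.19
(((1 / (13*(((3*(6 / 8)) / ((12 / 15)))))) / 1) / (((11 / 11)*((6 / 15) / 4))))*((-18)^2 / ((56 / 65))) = 720 / 7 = 102.86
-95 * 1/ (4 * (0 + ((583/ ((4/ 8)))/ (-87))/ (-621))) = -5132565/ 4664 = -1100.46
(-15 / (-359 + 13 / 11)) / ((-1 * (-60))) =0.00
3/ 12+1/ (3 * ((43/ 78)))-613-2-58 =-115609/ 172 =-672.15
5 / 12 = 0.42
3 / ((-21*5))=-1 / 35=-0.03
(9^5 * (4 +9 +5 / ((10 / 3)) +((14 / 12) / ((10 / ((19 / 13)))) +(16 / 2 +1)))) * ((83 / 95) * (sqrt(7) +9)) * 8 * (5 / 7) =60325600014 * sqrt(7) / 8645 +542930400126 / 8645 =81265116.88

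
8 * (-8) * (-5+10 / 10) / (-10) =-128 / 5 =-25.60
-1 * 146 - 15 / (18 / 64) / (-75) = -6538 / 45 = -145.29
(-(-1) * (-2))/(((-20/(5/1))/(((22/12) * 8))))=22/3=7.33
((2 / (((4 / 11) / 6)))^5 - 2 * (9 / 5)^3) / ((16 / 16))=39135381.34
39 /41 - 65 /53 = -0.28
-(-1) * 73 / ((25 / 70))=204.40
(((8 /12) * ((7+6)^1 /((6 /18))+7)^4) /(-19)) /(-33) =4760.72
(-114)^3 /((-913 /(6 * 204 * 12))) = 21760918272 /913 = 23834521.66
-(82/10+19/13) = -628/65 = -9.66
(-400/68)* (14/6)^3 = -34300/459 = -74.73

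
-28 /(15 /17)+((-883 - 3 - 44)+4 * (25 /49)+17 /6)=-468861 /490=-956.86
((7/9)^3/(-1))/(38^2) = -343/1052676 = -0.00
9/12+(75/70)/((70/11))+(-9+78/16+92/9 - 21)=-49337/3528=-13.98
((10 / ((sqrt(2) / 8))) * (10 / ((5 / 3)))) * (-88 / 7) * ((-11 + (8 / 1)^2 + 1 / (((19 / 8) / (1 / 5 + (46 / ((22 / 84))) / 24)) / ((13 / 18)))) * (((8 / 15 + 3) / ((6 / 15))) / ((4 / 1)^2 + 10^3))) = -31495144 * sqrt(2) / 21717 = -2050.97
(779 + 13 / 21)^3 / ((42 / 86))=188700766166464 / 194481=970278670.75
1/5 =0.20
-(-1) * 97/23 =97/23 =4.22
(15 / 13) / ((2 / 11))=165 / 26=6.35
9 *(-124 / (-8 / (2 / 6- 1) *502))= -93 / 502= -0.19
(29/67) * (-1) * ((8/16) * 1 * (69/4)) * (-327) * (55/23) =1564695/536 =2919.21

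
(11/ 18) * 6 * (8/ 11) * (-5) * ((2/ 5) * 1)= -16/ 3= -5.33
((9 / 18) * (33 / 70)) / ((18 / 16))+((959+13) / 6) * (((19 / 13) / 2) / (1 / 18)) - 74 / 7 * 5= 2836846 / 1365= 2078.28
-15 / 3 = -5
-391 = -391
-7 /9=-0.78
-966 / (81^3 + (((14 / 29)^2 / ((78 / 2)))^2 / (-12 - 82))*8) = -48842309354202 / 26870399301612863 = -0.00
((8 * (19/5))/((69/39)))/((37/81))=160056/4255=37.62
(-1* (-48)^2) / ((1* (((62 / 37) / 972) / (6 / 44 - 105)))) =47790114048 / 341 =140146962.02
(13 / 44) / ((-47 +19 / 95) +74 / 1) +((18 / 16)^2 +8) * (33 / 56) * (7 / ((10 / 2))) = 3664603 / 478720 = 7.66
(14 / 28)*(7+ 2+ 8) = 17 / 2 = 8.50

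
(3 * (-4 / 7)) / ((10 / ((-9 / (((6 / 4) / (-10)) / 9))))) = -648 / 7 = -92.57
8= 8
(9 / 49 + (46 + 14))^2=8696601 / 2401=3622.07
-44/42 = -22/21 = -1.05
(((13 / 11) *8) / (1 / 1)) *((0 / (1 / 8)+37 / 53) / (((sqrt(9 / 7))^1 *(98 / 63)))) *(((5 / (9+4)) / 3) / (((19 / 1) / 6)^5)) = 5754240 *sqrt(7) / 10104960019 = 0.00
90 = 90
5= 5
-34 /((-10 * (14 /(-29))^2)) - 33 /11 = 11357 /980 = 11.59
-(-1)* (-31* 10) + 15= -295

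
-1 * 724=-724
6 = 6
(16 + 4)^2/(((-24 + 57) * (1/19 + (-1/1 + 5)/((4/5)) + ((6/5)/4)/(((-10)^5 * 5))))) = 38000000000/15839998119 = 2.40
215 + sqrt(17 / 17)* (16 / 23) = 4961 / 23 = 215.70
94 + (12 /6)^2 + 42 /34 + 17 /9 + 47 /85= 77783 /765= 101.68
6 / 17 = 0.35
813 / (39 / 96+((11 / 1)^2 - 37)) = 26016 / 2701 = 9.63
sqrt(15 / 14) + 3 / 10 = 3 / 10 + sqrt(210) / 14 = 1.34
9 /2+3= 15 /2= 7.50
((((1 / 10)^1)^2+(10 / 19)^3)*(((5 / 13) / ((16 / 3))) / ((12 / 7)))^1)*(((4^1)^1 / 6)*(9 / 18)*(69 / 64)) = 17204299 / 7304560640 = 0.00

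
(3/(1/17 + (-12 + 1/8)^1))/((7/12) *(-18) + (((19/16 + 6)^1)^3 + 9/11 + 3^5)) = -18382848/43777908463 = -0.00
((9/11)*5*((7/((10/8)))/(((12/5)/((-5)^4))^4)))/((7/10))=476837158203125/3168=150516779735.83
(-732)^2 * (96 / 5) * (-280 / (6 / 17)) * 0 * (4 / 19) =0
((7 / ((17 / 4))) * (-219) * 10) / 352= -7665 / 748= -10.25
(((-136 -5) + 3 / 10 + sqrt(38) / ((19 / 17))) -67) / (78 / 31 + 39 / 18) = -2883 / 65 + 3162 * sqrt(38) / 16549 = -43.18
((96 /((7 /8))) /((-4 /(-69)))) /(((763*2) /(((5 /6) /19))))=5520 /101479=0.05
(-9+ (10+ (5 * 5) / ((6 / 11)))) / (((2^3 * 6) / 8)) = 281 / 36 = 7.81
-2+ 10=8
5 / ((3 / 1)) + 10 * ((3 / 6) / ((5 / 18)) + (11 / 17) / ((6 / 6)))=1333 / 51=26.14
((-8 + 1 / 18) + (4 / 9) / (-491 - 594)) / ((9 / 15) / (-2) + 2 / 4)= -51721 / 1302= -39.72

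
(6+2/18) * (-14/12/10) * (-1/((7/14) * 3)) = 77/162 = 0.48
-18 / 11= -1.64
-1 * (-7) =7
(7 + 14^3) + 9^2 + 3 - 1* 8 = 2827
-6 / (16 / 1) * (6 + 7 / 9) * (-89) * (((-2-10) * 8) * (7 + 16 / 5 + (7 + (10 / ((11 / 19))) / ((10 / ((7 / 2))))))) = -504798.29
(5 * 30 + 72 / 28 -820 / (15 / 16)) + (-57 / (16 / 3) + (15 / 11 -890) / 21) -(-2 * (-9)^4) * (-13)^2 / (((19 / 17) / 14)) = 1950668807929 / 70224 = 27777808.27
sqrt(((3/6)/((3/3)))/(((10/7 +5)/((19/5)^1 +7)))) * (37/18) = 37 * sqrt(21)/90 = 1.88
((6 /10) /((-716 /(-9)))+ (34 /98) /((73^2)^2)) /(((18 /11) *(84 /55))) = 4546082978063 /1506441717512928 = 0.00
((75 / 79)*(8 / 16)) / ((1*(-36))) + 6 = 11351 / 1896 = 5.99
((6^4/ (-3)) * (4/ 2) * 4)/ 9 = -384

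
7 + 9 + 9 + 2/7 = 177/7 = 25.29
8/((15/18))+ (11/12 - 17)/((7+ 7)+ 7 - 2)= 9979/1140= 8.75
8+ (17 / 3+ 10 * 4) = 161 / 3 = 53.67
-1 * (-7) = 7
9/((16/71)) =639/16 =39.94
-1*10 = -10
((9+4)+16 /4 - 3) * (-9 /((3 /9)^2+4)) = -1134 /37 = -30.65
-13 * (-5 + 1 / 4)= 247 / 4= 61.75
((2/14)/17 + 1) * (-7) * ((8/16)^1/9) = -20/51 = -0.39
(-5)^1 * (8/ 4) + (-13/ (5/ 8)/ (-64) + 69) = 2373/ 40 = 59.32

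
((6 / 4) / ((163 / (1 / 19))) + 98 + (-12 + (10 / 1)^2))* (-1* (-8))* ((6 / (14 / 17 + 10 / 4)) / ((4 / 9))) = 2115231732 / 349961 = 6044.19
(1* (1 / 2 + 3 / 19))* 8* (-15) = -78.95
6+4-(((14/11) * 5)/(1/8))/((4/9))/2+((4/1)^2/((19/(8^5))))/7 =5698008/1463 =3894.74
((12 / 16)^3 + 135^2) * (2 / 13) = 1166427 / 416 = 2803.91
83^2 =6889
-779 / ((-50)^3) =779 / 125000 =0.01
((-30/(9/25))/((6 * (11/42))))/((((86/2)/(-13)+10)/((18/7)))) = -6500/319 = -20.38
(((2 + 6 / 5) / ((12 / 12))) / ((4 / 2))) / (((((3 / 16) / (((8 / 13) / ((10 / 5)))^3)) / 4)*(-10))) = -16384 / 164775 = -0.10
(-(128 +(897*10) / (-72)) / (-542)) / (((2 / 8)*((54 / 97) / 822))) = 544849 / 14634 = 37.23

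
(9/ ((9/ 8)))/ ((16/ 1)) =1/ 2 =0.50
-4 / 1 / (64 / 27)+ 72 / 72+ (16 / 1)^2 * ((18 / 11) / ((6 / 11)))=12277 / 16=767.31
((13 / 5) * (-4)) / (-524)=13 / 655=0.02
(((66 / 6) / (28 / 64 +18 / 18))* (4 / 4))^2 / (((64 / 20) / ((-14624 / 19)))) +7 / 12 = -14083.62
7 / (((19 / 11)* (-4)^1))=-77 / 76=-1.01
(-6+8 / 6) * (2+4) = -28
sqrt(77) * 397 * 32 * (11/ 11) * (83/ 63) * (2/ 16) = 131804 * sqrt(77)/ 63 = 18358.34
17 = 17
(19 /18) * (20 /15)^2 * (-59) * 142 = -1273456 /81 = -15721.68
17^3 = 4913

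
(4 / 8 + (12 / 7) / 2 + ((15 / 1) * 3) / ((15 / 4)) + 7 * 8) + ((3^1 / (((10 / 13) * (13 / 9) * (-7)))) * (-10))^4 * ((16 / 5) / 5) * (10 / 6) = 7333969 / 24010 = 305.45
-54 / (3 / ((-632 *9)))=102384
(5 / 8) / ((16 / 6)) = 15 / 64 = 0.23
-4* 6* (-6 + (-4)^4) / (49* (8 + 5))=-6000 / 637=-9.42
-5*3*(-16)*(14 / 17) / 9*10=11200 / 51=219.61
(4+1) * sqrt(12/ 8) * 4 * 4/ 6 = 20 * sqrt(6)/ 3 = 16.33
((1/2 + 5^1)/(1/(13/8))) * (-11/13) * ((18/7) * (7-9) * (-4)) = -1089/7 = -155.57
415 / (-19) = -415 / 19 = -21.84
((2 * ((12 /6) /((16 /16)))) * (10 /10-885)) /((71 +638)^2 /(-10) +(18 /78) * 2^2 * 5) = 459680 /6534253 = 0.07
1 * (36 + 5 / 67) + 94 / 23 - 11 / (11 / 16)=37233 / 1541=24.16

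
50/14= 25/7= 3.57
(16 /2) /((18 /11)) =44 /9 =4.89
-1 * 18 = -18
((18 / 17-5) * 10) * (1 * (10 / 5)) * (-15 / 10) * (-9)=-18090 / 17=-1064.12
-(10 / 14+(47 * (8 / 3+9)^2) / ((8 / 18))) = -403045 / 28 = -14394.46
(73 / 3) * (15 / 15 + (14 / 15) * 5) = 1241 / 9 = 137.89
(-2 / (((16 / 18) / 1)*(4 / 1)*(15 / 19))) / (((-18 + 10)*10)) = 57 / 6400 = 0.01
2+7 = 9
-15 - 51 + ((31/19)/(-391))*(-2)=-65.99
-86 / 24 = -43 / 12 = -3.58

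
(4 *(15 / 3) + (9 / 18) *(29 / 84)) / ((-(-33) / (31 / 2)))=105059 / 11088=9.48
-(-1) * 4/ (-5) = -4/ 5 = -0.80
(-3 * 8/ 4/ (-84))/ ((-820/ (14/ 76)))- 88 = -5484161/ 62320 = -88.00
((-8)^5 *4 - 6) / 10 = -65539 / 5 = -13107.80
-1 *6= -6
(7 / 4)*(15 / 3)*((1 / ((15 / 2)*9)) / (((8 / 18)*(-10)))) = -7 / 240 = -0.03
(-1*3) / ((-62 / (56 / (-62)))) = -42 / 961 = -0.04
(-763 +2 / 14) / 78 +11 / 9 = -7009 / 819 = -8.56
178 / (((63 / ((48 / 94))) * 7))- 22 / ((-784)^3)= 7002162703 / 33973266432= 0.21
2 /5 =0.40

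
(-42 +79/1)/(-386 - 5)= -37/391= -0.09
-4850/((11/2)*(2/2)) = -9700/11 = -881.82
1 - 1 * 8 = -7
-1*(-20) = 20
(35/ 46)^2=1225/ 2116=0.58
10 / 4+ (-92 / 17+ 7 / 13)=-1049 / 442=-2.37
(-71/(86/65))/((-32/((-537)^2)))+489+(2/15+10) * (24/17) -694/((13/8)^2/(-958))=735865.49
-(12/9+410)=-1234/3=-411.33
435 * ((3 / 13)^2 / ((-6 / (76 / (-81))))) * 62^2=21180440 / 1521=13925.34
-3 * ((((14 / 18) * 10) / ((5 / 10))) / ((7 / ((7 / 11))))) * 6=-280 / 11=-25.45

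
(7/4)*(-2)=-7/2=-3.50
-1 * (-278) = 278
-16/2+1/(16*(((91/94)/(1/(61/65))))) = -27093/3416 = -7.93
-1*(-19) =19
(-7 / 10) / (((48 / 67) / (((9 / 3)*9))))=-4221 / 160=-26.38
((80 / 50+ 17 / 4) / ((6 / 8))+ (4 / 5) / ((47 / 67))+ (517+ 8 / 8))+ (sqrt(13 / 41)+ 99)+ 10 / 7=sqrt(533) / 41+ 1032022 / 1645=627.93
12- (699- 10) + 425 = -252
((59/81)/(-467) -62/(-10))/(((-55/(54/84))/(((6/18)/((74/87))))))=-16998959/598717350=-0.03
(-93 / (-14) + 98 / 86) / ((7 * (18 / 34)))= 2.10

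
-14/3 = -4.67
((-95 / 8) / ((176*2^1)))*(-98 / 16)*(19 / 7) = 12635 / 22528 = 0.56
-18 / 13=-1.38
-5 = -5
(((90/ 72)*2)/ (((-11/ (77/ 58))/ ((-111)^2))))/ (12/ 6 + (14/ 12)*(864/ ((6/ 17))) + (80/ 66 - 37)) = -14230755/ 10803428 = -1.32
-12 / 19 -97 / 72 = -2707 / 1368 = -1.98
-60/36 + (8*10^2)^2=639998.33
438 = 438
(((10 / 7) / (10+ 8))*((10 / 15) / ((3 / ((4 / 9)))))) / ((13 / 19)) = 760 / 66339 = 0.01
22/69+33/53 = 3443/3657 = 0.94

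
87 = 87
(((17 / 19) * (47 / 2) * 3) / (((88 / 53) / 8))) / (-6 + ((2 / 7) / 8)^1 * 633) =592858 / 32395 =18.30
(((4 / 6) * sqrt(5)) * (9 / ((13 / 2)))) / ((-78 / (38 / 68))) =-19 * sqrt(5) / 2873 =-0.01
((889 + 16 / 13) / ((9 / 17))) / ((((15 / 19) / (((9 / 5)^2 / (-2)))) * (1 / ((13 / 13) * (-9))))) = 100928133 / 3250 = 31054.81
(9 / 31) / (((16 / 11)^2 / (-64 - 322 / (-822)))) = -9489909 / 1087232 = -8.73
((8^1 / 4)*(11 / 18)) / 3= 11 / 27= 0.41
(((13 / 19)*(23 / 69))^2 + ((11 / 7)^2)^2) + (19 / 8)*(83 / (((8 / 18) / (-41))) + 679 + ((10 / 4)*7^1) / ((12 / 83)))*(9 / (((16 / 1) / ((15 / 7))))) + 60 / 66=-19621.80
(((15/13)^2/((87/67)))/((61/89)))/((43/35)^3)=19174771875/23769492227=0.81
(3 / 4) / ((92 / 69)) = 9 / 16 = 0.56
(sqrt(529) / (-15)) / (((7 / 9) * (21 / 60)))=-276 / 49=-5.63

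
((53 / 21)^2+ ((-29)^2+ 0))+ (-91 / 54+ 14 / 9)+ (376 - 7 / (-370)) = 1223.26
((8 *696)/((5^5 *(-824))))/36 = -58/965625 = -0.00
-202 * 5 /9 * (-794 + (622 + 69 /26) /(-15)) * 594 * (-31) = -22448712682 /13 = -1726824052.46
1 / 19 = 0.05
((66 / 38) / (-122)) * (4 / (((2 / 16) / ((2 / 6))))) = -176 / 1159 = -0.15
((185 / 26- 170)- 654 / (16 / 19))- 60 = -103949 / 104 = -999.51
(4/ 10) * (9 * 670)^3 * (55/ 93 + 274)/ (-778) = -373276417926600/ 12059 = -30954176791.33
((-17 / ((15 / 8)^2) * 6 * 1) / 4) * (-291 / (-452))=-13192 / 2825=-4.67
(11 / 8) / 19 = 11 / 152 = 0.07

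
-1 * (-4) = 4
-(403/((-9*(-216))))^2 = -162409/3779136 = -0.04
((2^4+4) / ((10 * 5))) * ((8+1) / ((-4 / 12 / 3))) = -32.40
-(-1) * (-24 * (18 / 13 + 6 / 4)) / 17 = -4.07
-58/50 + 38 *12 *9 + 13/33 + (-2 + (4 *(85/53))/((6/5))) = 179560204/43725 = 4106.58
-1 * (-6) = 6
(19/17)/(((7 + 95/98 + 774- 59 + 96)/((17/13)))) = 1862/1043367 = 0.00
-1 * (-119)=119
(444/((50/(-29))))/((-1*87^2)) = 0.03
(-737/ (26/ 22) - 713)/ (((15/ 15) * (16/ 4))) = -4344/ 13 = -334.15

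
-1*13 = -13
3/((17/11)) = 33/17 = 1.94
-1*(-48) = 48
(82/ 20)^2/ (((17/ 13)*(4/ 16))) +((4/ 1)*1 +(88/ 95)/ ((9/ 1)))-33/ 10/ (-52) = 420124127/ 7558200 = 55.59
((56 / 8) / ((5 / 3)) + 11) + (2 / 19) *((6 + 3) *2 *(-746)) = -132836 / 95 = -1398.27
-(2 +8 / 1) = -10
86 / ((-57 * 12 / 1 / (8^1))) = -172 / 171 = -1.01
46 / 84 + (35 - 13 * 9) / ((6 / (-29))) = 16669 / 42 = 396.88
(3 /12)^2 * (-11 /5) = -11 /80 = -0.14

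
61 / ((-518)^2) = 61 / 268324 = 0.00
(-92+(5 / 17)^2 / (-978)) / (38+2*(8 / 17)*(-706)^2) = -26003089 / 132602691372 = -0.00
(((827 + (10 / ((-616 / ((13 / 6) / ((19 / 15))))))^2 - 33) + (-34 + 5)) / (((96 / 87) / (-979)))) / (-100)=54093925596713 / 7969955840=6787.23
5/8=0.62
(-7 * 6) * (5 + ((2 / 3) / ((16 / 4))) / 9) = -1897 / 9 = -210.78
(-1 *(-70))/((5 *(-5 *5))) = -14/25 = -0.56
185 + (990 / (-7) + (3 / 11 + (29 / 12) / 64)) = 2595001 / 59136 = 43.88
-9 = -9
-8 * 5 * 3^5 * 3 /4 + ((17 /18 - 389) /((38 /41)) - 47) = -5304893 /684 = -7755.69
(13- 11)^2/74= 0.05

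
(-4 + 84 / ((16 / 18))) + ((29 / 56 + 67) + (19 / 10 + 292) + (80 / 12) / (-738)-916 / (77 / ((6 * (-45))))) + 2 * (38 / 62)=55340842657 / 15099480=3665.08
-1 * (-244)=244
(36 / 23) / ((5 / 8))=288 / 115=2.50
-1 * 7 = -7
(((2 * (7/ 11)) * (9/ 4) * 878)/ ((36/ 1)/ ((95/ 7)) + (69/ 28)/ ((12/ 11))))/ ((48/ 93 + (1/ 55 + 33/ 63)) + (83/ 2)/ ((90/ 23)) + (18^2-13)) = 459768197952/ 289798469593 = 1.59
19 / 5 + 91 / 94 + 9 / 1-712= -328169 / 470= -698.23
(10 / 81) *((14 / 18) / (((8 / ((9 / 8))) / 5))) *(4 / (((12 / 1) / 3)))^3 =175 / 2592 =0.07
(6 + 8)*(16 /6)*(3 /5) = 112 /5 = 22.40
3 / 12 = 1 / 4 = 0.25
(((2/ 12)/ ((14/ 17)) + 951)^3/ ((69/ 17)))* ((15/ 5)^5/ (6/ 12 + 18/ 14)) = 26015179114754751/ 901600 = 28854457758.16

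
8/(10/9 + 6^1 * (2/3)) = 36/23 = 1.57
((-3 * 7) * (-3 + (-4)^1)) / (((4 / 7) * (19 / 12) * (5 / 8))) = 24696 / 95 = 259.96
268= 268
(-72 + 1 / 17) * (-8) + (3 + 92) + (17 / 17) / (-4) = 45579 / 68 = 670.28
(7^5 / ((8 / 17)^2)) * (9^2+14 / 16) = 3181481065 / 512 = 6213830.21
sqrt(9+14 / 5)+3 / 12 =3.69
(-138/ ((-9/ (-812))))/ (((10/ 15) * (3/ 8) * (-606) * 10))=37352/ 4545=8.22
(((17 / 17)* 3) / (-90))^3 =-1 / 27000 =-0.00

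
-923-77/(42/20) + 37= -2768/3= -922.67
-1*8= -8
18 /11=1.64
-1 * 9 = -9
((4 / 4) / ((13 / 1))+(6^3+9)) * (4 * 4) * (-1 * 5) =-234080 / 13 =-18006.15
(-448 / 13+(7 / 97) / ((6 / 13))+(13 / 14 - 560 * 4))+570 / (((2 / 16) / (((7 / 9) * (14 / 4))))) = 10139.96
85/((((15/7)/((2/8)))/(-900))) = -8925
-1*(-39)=39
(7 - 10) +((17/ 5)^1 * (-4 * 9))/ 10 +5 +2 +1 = -181/ 25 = -7.24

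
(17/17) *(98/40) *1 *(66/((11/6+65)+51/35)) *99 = 3361743/14341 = 234.41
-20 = -20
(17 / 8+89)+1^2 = 737 / 8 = 92.12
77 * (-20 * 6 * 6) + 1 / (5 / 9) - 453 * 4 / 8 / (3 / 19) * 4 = -305881 / 5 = -61176.20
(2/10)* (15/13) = 3/13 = 0.23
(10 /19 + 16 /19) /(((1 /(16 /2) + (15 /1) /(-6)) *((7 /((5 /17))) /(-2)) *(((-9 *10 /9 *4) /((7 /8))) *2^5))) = -13 /392768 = -0.00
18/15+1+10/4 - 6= -13/10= -1.30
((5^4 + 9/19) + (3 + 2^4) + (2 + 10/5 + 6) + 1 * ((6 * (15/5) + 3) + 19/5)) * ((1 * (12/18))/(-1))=-129062/285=-452.85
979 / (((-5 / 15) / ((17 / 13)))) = -49929 / 13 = -3840.69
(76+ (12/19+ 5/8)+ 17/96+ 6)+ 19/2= 169511/1824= 92.93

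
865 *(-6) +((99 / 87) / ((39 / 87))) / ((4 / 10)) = -134775 / 26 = -5183.65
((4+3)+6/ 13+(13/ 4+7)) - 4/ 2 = 817/ 52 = 15.71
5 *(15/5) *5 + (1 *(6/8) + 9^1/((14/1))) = 2139/28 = 76.39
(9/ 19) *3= 27/ 19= 1.42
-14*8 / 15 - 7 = -217 / 15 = -14.47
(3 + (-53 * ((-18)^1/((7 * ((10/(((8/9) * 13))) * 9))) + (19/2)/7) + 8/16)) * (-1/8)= 6.37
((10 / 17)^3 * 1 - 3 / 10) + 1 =44391 / 49130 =0.90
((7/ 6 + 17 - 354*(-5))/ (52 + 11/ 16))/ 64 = 0.53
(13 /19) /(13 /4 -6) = -52 /209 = -0.25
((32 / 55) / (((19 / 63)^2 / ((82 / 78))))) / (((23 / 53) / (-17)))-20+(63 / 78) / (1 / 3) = -256658789 / 913330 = -281.01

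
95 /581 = 0.16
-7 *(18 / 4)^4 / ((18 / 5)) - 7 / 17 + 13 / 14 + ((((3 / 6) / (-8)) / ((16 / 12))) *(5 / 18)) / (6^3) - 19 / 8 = -7888392307 / 9870336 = -799.20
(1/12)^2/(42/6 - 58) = -1/7344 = -0.00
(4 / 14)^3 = 8 / 343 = 0.02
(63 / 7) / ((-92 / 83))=-747 / 92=-8.12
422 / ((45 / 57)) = 8018 / 15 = 534.53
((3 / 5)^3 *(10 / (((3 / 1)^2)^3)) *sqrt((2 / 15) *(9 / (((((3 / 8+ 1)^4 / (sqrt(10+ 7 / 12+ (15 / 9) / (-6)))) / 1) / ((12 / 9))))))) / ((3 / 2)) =512 *sqrt(15) *371^(1 / 4) / 3675375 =0.00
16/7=2.29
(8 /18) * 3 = 4 /3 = 1.33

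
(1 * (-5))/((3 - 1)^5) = -5/32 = -0.16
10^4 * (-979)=-9790000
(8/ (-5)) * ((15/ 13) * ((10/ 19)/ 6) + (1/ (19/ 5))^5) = -5277840/ 32189287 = -0.16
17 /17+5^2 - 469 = -443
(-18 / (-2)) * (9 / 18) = 4.50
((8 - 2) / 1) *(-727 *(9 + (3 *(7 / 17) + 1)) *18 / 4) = -3749139 / 17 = -220537.59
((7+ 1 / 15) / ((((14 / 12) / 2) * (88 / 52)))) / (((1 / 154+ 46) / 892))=378208 / 2725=138.79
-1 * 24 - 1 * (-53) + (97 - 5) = 121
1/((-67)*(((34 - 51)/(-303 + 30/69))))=-6959/26197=-0.27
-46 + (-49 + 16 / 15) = -1409 / 15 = -93.93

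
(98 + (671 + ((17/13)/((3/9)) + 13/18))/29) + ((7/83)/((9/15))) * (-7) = 67765517/563238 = 120.31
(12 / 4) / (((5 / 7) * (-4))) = -21 / 20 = -1.05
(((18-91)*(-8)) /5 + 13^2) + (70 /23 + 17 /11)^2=98208466 /320045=306.86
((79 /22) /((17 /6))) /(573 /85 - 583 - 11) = -395 /183029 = -0.00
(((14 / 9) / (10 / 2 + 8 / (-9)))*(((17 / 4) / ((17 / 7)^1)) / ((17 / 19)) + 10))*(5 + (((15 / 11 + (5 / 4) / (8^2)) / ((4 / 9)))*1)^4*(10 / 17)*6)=1520.37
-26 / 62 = -0.42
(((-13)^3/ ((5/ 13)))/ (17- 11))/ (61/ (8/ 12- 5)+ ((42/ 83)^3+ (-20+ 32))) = 212300510591/ 434253150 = 488.89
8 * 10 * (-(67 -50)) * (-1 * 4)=5440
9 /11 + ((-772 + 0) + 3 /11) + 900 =1420 /11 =129.09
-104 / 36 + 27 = 24.11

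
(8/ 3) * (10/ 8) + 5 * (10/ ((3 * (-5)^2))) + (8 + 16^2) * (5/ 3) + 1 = 445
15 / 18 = 5 / 6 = 0.83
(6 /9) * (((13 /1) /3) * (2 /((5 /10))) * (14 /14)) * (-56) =-5824 /9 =-647.11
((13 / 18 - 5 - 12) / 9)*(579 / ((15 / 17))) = -1186.83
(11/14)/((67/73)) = 803/938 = 0.86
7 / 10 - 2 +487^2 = 2371677 / 10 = 237167.70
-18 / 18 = -1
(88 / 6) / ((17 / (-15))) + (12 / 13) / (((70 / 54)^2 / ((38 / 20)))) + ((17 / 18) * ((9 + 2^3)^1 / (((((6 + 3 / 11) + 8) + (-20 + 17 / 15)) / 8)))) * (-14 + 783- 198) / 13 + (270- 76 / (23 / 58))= -41119733427898 / 35398647375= -1161.62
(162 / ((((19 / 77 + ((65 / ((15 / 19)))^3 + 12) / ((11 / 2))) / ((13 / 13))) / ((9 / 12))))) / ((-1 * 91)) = -72171 / 5485328446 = -0.00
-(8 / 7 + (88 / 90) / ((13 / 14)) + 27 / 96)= -324599 / 131040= -2.48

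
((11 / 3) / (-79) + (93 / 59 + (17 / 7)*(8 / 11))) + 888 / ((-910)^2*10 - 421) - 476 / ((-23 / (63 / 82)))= 53797817773397398 / 2802478088565309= 19.20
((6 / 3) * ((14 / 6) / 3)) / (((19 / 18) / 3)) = 84 / 19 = 4.42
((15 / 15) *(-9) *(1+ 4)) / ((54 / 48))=-40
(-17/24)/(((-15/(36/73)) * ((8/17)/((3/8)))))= 867/46720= 0.02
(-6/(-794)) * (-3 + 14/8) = -15/1588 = -0.01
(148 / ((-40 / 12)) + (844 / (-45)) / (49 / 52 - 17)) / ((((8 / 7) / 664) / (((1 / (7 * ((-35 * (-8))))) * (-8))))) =134828686 / 1315125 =102.52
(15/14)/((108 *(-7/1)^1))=-0.00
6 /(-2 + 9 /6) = -12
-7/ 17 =-0.41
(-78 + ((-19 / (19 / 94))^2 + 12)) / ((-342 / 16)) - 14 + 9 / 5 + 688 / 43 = -347551 / 855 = -406.49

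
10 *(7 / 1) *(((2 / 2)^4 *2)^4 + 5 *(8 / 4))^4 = 31988320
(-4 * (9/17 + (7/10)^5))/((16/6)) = -1.05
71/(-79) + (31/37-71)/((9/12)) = -828217/8769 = -94.45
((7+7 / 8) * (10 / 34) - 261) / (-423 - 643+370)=11727 / 31552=0.37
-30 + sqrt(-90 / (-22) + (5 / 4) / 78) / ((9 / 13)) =-30 + sqrt(12093510) / 1188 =-27.07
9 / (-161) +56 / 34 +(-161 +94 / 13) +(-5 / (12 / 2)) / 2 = -152.59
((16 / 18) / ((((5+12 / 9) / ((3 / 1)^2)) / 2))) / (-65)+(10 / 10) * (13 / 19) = 797 / 1235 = 0.65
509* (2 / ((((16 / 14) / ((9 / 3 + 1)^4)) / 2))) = 456064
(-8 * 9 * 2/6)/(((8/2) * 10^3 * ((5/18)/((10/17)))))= -27/2125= -0.01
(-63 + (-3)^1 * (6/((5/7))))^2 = 194481/25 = 7779.24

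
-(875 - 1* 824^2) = 678101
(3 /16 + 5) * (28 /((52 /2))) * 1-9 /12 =503 /104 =4.84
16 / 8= 2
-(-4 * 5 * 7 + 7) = 133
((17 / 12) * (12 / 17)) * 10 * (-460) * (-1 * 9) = 41400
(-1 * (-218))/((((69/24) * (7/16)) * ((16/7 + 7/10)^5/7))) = 46898252800000/9171899061127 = 5.11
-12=-12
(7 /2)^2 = 49 /4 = 12.25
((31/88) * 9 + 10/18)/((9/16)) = 5902/891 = 6.62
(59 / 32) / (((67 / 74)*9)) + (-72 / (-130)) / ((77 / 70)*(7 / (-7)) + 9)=2936597 / 9908496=0.30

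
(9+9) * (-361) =-6498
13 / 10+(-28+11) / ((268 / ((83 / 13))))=15591 / 17420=0.90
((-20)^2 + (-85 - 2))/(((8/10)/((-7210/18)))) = -5641825/36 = -156717.36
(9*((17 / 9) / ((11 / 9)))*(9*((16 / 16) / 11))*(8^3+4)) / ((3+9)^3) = 6579 / 1936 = 3.40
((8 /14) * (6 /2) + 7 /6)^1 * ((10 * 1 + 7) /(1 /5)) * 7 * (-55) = -565675 /6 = -94279.17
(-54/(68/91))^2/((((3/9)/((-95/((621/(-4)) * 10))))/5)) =63722295/13294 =4793.31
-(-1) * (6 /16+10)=10.38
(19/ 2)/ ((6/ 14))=133/ 6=22.17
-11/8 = -1.38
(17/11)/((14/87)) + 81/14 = 1185/77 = 15.39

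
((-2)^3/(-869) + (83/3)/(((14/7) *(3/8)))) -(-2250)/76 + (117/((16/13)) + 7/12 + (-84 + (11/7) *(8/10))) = 6607833041/83215440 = 79.41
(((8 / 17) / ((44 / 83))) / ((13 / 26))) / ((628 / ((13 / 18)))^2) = 14027 / 5973734448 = 0.00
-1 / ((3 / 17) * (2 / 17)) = -289 / 6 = -48.17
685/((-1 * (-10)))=137/2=68.50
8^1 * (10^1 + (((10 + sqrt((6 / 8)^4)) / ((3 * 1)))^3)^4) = 542802266247801493648948321 / 18698417887260966912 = 29029315.18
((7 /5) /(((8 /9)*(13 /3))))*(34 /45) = 357 /1300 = 0.27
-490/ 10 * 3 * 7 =-1029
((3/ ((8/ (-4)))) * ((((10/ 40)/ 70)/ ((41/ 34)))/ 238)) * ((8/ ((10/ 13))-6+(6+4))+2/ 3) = -113/ 401800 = -0.00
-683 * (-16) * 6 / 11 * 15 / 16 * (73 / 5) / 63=99718 / 77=1295.04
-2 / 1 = -2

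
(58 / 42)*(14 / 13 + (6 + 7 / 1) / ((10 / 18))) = 46139 / 1365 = 33.80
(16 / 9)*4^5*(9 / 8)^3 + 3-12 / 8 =5187 / 2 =2593.50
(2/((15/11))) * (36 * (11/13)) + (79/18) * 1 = 57407/1170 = 49.07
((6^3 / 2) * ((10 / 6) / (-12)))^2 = 225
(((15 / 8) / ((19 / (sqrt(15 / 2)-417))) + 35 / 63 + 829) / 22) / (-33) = -1078537 / 993168-5 * sqrt(30) / 73568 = -1.09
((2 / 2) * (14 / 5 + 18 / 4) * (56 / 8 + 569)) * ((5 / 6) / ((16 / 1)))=219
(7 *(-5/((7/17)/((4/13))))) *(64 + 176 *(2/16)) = -29240/13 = -2249.23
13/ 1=13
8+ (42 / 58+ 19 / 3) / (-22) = 7349 / 957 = 7.68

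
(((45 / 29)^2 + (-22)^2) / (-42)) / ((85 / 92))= -18817174 / 1501185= -12.53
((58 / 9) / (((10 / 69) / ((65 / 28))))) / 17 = 8671 / 1428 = 6.07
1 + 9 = 10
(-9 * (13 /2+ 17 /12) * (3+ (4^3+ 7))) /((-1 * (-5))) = -2109 /2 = -1054.50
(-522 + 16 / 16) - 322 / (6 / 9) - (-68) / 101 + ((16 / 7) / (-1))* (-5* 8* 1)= -911.90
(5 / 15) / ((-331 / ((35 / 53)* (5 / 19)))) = -175 / 999951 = -0.00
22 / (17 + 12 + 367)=1 / 18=0.06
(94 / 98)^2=2209 / 2401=0.92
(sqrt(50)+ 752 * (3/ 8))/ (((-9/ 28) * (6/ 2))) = -2632/ 9 - 140 * sqrt(2)/ 27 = -299.78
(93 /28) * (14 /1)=93 /2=46.50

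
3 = 3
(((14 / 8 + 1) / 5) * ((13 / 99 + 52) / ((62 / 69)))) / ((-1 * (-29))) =118703 / 107880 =1.10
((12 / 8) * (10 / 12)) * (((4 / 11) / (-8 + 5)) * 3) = -5 / 11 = -0.45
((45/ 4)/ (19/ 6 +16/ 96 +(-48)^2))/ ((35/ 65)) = 1755/ 193816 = 0.01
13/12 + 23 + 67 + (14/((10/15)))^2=6385/12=532.08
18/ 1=18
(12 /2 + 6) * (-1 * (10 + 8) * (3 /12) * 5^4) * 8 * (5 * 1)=-1350000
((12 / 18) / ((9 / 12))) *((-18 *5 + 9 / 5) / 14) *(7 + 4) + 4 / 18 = -2762 / 45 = -61.38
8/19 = 0.42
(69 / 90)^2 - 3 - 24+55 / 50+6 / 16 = -44887 / 1800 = -24.94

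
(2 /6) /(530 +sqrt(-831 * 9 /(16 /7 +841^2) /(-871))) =2285522282290 /3633980428684041-sqrt(25084685124681) /1211326809561347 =0.00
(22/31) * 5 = 110/31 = 3.55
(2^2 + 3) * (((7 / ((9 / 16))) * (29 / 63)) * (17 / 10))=27608 / 405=68.17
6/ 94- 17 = -796/ 47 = -16.94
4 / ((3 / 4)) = 16 / 3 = 5.33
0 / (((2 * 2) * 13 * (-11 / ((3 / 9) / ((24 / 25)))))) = 0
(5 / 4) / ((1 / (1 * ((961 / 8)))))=4805 / 32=150.16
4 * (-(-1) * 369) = 1476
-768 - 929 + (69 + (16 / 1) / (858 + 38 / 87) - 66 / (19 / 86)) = -683501356 / 354749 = -1926.72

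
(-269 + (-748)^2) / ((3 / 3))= 559235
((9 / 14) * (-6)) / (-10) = 27 / 70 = 0.39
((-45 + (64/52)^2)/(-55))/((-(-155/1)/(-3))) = -22047/1440725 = -0.02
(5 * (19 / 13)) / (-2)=-95 / 26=-3.65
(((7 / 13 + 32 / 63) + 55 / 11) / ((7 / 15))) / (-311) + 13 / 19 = 7255733 / 11292099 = 0.64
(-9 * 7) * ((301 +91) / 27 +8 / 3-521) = 95221 / 3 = 31740.33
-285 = -285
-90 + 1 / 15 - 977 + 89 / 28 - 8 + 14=-1057.75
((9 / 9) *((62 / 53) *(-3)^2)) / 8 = 279 / 212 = 1.32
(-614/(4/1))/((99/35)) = -10745/198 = -54.27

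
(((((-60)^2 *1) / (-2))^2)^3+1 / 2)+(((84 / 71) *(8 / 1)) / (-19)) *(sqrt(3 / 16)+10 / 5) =91764980351999999998661 / 2698 - 168 *sqrt(3) / 1349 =34012223999999999999.29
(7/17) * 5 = 2.06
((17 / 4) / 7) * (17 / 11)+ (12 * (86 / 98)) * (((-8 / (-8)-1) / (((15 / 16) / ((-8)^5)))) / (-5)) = 289 / 308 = 0.94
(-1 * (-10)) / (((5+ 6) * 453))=10 / 4983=0.00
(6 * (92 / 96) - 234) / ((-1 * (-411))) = -913 / 1644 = -0.56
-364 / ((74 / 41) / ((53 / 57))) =-395486 / 2109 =-187.52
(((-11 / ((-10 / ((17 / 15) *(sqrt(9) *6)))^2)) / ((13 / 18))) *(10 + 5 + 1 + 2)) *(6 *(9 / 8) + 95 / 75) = -28582389 / 3125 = -9146.36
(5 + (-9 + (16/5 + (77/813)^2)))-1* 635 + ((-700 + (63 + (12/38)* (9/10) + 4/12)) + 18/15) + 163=-13914386414/12558411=-1107.97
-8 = -8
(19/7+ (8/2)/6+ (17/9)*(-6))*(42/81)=-334/81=-4.12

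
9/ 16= 0.56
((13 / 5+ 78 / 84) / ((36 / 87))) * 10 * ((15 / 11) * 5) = 179075 / 308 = 581.41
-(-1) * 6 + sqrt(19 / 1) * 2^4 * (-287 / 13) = 6 -4592 * sqrt(19) / 13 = -1533.70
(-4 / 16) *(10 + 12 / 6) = -3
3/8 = 0.38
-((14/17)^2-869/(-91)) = -10.23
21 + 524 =545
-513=-513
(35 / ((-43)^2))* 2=70 / 1849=0.04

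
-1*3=-3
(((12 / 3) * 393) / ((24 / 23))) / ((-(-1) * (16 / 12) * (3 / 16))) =6026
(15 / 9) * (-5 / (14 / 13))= -325 / 42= -7.74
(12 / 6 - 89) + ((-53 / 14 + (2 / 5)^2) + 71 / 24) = -368203 / 4200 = -87.67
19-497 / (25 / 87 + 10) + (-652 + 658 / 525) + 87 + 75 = -6954934 / 13425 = -518.06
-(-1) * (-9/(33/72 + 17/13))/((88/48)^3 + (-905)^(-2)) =-496761595200/600657492541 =-0.83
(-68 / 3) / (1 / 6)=-136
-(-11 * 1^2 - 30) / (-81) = -41 / 81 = -0.51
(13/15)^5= 371293/759375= 0.49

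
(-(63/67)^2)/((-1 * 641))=3969/2877449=0.00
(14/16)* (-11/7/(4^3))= -11/512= -0.02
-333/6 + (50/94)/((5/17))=-5047/94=-53.69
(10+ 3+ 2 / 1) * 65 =975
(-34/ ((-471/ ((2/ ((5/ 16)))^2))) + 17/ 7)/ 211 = 443887/ 17391675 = 0.03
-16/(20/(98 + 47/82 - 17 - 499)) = 68458/205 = 333.94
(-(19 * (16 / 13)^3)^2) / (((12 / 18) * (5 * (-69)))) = 3028287488 / 555083035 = 5.46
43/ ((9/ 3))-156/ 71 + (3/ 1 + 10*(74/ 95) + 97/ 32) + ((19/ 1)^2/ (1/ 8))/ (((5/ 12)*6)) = 764822699/ 647520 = 1181.16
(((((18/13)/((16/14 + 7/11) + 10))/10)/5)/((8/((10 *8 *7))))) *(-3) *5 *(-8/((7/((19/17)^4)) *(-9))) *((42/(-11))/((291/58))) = 35555739072/95525222767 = 0.37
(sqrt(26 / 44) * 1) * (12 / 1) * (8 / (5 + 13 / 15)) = 90 * sqrt(286) / 121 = 12.58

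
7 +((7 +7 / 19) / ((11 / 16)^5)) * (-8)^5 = -4810341951737 / 3059969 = -1572023.10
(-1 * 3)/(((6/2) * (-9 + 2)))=1/7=0.14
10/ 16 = 5/ 8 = 0.62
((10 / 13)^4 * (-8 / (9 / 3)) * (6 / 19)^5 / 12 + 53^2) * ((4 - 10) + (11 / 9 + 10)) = 9336647731849397 / 636478771851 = 14669.22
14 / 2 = 7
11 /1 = 11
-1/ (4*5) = -1/ 20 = -0.05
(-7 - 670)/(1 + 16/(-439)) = -297203/423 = -702.61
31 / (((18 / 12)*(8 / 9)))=23.25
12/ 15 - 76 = -376/ 5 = -75.20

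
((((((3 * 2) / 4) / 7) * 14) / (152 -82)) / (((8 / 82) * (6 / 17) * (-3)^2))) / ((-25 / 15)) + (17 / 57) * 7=319957 / 159600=2.00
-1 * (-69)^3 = 328509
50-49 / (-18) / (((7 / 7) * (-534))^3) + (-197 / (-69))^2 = 84316469318351 / 1449946400688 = 58.15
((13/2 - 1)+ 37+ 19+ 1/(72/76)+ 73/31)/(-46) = -1.41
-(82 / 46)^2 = -1681 / 529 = -3.18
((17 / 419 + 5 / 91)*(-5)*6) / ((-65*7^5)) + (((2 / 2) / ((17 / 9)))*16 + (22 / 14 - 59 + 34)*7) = -22026749416832 / 141624336763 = -155.53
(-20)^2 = 400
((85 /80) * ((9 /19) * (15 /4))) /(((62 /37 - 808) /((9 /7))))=-764235 /253947008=-0.00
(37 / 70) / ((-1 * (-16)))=37 / 1120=0.03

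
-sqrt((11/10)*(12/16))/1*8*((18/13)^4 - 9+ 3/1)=16.89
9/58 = 0.16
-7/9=-0.78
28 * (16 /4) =112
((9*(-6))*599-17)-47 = -32410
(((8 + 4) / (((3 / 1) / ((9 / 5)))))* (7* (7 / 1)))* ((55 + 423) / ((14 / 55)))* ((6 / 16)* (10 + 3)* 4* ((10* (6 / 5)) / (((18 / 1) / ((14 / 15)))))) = 40192152 / 5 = 8038430.40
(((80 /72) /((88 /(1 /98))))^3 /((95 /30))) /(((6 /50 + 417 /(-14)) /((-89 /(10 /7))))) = 55625 /39218674316887296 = 0.00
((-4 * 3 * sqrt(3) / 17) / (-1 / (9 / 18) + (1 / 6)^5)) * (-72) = -6718464 * sqrt(3) / 264367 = -44.02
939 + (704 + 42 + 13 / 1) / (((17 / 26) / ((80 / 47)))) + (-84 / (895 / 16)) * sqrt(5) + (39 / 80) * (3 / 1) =186411963 / 63920 - 1344 * sqrt(5) / 895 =2912.97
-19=-19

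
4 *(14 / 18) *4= 112 / 9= 12.44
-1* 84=-84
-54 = -54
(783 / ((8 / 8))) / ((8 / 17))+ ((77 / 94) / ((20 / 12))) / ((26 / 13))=3128547 / 1880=1664.12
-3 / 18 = -1 / 6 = -0.17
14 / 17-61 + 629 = 9670 / 17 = 568.82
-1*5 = -5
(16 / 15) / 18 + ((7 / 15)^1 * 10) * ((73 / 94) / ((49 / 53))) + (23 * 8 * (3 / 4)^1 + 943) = 48189352 / 44415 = 1084.98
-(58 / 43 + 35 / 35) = -101 / 43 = -2.35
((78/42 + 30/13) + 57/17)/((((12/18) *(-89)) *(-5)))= 3489/137683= 0.03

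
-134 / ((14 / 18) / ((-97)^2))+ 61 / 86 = -975863417 / 602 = -1621035.58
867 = 867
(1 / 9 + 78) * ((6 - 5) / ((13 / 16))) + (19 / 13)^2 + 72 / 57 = 2876491 / 28899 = 99.54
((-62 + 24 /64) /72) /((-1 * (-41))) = -493 /23616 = -0.02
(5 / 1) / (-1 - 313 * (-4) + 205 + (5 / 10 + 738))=10 / 4389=0.00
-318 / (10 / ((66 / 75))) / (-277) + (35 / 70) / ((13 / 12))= 253224 / 450125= 0.56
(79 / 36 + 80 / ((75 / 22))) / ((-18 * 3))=-4619 / 9720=-0.48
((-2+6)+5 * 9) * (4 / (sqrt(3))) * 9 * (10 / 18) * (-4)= -3920 * sqrt(3) / 3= -2263.21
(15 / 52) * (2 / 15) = 1 / 26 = 0.04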